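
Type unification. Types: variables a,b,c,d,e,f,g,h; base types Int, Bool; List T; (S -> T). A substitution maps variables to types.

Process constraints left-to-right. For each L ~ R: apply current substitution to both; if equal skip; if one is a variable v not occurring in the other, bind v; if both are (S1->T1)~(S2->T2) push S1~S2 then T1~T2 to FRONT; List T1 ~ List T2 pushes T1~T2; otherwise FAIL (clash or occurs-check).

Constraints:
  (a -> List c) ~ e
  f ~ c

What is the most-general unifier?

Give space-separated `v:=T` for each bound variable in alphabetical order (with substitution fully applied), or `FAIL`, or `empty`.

Answer: e:=(a -> List c) f:=c

Derivation:
step 1: unify (a -> List c) ~ e  [subst: {-} | 1 pending]
  bind e := (a -> List c)
step 2: unify f ~ c  [subst: {e:=(a -> List c)} | 0 pending]
  bind f := c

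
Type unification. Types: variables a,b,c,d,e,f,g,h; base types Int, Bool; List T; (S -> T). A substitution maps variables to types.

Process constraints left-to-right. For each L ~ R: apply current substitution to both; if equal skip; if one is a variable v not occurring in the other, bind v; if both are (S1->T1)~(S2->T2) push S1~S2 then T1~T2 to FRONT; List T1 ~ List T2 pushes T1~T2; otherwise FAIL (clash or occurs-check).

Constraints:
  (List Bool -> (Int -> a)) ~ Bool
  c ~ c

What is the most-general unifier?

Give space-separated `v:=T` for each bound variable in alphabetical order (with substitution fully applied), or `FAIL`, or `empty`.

Answer: FAIL

Derivation:
step 1: unify (List Bool -> (Int -> a)) ~ Bool  [subst: {-} | 1 pending]
  clash: (List Bool -> (Int -> a)) vs Bool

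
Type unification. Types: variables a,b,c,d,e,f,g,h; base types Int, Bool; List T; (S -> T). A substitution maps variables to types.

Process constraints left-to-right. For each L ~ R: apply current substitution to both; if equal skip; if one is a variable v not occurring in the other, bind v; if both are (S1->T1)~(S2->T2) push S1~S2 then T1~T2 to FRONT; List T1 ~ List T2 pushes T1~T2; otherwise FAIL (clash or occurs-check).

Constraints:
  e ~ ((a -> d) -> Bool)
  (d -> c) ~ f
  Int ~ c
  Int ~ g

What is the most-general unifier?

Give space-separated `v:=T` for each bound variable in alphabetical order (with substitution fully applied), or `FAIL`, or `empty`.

step 1: unify e ~ ((a -> d) -> Bool)  [subst: {-} | 3 pending]
  bind e := ((a -> d) -> Bool)
step 2: unify (d -> c) ~ f  [subst: {e:=((a -> d) -> Bool)} | 2 pending]
  bind f := (d -> c)
step 3: unify Int ~ c  [subst: {e:=((a -> d) -> Bool), f:=(d -> c)} | 1 pending]
  bind c := Int
step 4: unify Int ~ g  [subst: {e:=((a -> d) -> Bool), f:=(d -> c), c:=Int} | 0 pending]
  bind g := Int

Answer: c:=Int e:=((a -> d) -> Bool) f:=(d -> Int) g:=Int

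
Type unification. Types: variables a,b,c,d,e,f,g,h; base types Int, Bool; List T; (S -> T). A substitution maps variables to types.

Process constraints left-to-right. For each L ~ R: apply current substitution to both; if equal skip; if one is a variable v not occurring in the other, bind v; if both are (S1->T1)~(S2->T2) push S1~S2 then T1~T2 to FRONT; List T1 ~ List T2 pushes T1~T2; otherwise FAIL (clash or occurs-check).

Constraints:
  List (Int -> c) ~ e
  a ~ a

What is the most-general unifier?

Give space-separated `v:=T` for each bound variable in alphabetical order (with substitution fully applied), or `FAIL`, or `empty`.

Answer: e:=List (Int -> c)

Derivation:
step 1: unify List (Int -> c) ~ e  [subst: {-} | 1 pending]
  bind e := List (Int -> c)
step 2: unify a ~ a  [subst: {e:=List (Int -> c)} | 0 pending]
  -> identical, skip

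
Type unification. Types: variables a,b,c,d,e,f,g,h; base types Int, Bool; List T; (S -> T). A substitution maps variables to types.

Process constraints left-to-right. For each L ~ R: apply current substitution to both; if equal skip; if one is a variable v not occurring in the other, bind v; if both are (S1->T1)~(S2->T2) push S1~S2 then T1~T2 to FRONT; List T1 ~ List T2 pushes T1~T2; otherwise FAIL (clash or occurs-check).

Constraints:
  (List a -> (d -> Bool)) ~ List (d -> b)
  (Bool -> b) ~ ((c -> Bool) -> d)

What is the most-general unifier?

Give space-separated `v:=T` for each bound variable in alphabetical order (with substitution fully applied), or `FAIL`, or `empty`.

Answer: FAIL

Derivation:
step 1: unify (List a -> (d -> Bool)) ~ List (d -> b)  [subst: {-} | 1 pending]
  clash: (List a -> (d -> Bool)) vs List (d -> b)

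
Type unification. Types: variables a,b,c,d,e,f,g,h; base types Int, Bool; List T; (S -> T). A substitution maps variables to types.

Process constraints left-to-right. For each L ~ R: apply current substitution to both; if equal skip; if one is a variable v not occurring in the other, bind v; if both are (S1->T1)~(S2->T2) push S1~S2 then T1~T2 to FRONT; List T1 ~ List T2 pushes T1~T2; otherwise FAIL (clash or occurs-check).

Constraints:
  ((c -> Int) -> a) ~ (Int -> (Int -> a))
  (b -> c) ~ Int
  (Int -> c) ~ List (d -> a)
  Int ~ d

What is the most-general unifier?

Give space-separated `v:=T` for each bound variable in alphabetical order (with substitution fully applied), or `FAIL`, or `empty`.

step 1: unify ((c -> Int) -> a) ~ (Int -> (Int -> a))  [subst: {-} | 3 pending]
  -> decompose arrow: push (c -> Int)~Int, a~(Int -> a)
step 2: unify (c -> Int) ~ Int  [subst: {-} | 4 pending]
  clash: (c -> Int) vs Int

Answer: FAIL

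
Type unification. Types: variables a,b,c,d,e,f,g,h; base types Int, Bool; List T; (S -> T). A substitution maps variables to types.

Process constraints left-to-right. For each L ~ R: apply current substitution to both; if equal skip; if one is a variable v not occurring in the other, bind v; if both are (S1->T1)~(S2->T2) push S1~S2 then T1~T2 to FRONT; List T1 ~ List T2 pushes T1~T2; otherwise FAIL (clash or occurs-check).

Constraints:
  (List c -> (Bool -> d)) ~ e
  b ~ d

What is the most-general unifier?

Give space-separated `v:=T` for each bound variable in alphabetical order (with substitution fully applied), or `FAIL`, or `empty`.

step 1: unify (List c -> (Bool -> d)) ~ e  [subst: {-} | 1 pending]
  bind e := (List c -> (Bool -> d))
step 2: unify b ~ d  [subst: {e:=(List c -> (Bool -> d))} | 0 pending]
  bind b := d

Answer: b:=d e:=(List c -> (Bool -> d))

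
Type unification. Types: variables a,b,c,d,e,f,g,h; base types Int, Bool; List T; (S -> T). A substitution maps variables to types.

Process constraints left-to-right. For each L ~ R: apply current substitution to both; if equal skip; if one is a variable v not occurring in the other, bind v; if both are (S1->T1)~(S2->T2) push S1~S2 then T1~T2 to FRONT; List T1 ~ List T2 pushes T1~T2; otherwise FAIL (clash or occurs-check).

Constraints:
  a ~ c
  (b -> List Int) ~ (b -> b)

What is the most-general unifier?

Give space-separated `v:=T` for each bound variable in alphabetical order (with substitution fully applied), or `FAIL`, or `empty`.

Answer: a:=c b:=List Int

Derivation:
step 1: unify a ~ c  [subst: {-} | 1 pending]
  bind a := c
step 2: unify (b -> List Int) ~ (b -> b)  [subst: {a:=c} | 0 pending]
  -> decompose arrow: push b~b, List Int~b
step 3: unify b ~ b  [subst: {a:=c} | 1 pending]
  -> identical, skip
step 4: unify List Int ~ b  [subst: {a:=c} | 0 pending]
  bind b := List Int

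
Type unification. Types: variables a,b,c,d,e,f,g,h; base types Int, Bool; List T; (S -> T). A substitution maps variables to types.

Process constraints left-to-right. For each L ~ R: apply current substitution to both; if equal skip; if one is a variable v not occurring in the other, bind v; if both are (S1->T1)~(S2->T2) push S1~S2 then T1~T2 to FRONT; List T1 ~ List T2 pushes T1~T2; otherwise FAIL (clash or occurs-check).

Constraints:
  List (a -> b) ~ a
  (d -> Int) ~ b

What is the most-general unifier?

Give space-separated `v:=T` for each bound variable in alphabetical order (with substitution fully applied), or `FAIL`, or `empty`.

step 1: unify List (a -> b) ~ a  [subst: {-} | 1 pending]
  occurs-check fail

Answer: FAIL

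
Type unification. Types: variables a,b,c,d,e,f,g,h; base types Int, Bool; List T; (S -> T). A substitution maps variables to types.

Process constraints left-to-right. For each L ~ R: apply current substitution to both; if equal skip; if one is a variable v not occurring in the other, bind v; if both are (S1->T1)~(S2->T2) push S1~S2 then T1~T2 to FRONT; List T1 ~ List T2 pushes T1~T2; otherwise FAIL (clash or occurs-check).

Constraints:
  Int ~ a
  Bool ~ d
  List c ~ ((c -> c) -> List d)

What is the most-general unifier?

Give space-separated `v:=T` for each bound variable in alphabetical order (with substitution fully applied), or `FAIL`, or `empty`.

Answer: FAIL

Derivation:
step 1: unify Int ~ a  [subst: {-} | 2 pending]
  bind a := Int
step 2: unify Bool ~ d  [subst: {a:=Int} | 1 pending]
  bind d := Bool
step 3: unify List c ~ ((c -> c) -> List Bool)  [subst: {a:=Int, d:=Bool} | 0 pending]
  clash: List c vs ((c -> c) -> List Bool)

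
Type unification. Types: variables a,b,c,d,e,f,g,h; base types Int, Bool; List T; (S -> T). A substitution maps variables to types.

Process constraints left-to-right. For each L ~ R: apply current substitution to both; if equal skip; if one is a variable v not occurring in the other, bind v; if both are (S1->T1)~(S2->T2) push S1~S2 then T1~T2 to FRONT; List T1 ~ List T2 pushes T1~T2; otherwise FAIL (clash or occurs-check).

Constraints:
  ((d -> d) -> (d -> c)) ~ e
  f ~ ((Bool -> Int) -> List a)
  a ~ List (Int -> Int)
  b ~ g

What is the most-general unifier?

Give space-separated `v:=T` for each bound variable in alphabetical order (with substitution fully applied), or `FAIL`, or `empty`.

Answer: a:=List (Int -> Int) b:=g e:=((d -> d) -> (d -> c)) f:=((Bool -> Int) -> List List (Int -> Int))

Derivation:
step 1: unify ((d -> d) -> (d -> c)) ~ e  [subst: {-} | 3 pending]
  bind e := ((d -> d) -> (d -> c))
step 2: unify f ~ ((Bool -> Int) -> List a)  [subst: {e:=((d -> d) -> (d -> c))} | 2 pending]
  bind f := ((Bool -> Int) -> List a)
step 3: unify a ~ List (Int -> Int)  [subst: {e:=((d -> d) -> (d -> c)), f:=((Bool -> Int) -> List a)} | 1 pending]
  bind a := List (Int -> Int)
step 4: unify b ~ g  [subst: {e:=((d -> d) -> (d -> c)), f:=((Bool -> Int) -> List a), a:=List (Int -> Int)} | 0 pending]
  bind b := g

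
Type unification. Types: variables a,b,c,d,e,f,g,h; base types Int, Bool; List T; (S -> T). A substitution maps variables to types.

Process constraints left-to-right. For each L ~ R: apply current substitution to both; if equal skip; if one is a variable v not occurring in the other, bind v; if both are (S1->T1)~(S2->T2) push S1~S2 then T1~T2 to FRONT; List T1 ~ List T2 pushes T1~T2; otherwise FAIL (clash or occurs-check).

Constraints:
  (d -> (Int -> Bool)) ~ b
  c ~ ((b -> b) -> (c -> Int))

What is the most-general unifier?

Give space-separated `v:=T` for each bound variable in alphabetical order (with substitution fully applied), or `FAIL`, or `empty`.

step 1: unify (d -> (Int -> Bool)) ~ b  [subst: {-} | 1 pending]
  bind b := (d -> (Int -> Bool))
step 2: unify c ~ (((d -> (Int -> Bool)) -> (d -> (Int -> Bool))) -> (c -> Int))  [subst: {b:=(d -> (Int -> Bool))} | 0 pending]
  occurs-check fail: c in (((d -> (Int -> Bool)) -> (d -> (Int -> Bool))) -> (c -> Int))

Answer: FAIL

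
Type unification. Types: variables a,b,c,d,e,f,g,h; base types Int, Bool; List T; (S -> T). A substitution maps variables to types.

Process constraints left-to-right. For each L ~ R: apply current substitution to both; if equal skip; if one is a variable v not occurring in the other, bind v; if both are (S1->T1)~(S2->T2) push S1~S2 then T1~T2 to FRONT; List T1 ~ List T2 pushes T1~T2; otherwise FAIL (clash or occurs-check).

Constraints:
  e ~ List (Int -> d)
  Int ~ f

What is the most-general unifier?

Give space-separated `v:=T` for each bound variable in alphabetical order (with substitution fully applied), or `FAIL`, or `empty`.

step 1: unify e ~ List (Int -> d)  [subst: {-} | 1 pending]
  bind e := List (Int -> d)
step 2: unify Int ~ f  [subst: {e:=List (Int -> d)} | 0 pending]
  bind f := Int

Answer: e:=List (Int -> d) f:=Int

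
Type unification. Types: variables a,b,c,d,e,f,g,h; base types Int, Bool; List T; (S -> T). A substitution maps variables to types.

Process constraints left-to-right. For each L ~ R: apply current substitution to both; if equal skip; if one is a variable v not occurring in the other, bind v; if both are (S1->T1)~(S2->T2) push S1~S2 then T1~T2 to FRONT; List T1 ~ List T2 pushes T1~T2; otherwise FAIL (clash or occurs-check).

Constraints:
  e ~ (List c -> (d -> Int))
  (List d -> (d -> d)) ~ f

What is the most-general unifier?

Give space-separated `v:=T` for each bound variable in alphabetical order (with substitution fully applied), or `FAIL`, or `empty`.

step 1: unify e ~ (List c -> (d -> Int))  [subst: {-} | 1 pending]
  bind e := (List c -> (d -> Int))
step 2: unify (List d -> (d -> d)) ~ f  [subst: {e:=(List c -> (d -> Int))} | 0 pending]
  bind f := (List d -> (d -> d))

Answer: e:=(List c -> (d -> Int)) f:=(List d -> (d -> d))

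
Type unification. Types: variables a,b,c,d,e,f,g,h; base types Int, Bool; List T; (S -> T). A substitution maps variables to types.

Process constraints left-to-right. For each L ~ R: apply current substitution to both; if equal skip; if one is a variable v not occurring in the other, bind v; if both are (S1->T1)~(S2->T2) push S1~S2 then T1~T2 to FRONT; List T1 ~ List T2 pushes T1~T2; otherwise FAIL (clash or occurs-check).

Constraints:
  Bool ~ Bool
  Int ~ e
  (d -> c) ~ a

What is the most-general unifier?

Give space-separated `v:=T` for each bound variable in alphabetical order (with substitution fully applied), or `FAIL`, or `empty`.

Answer: a:=(d -> c) e:=Int

Derivation:
step 1: unify Bool ~ Bool  [subst: {-} | 2 pending]
  -> identical, skip
step 2: unify Int ~ e  [subst: {-} | 1 pending]
  bind e := Int
step 3: unify (d -> c) ~ a  [subst: {e:=Int} | 0 pending]
  bind a := (d -> c)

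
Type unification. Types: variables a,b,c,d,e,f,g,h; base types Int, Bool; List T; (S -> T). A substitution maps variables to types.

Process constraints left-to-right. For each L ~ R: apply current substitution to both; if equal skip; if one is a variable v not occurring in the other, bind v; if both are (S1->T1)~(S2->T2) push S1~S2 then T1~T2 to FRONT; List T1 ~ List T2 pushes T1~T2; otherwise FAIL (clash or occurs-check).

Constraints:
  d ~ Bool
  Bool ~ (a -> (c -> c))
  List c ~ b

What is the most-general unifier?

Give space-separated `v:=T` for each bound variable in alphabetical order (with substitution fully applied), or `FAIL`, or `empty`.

Answer: FAIL

Derivation:
step 1: unify d ~ Bool  [subst: {-} | 2 pending]
  bind d := Bool
step 2: unify Bool ~ (a -> (c -> c))  [subst: {d:=Bool} | 1 pending]
  clash: Bool vs (a -> (c -> c))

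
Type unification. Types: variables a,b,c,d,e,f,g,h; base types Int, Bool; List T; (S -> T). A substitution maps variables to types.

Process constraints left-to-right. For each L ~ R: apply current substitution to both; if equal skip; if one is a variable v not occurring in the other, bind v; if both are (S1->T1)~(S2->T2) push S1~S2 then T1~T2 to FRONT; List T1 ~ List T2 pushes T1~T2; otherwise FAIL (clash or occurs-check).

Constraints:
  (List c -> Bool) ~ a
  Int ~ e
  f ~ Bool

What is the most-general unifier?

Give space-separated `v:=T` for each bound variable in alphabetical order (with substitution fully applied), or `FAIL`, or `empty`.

step 1: unify (List c -> Bool) ~ a  [subst: {-} | 2 pending]
  bind a := (List c -> Bool)
step 2: unify Int ~ e  [subst: {a:=(List c -> Bool)} | 1 pending]
  bind e := Int
step 3: unify f ~ Bool  [subst: {a:=(List c -> Bool), e:=Int} | 0 pending]
  bind f := Bool

Answer: a:=(List c -> Bool) e:=Int f:=Bool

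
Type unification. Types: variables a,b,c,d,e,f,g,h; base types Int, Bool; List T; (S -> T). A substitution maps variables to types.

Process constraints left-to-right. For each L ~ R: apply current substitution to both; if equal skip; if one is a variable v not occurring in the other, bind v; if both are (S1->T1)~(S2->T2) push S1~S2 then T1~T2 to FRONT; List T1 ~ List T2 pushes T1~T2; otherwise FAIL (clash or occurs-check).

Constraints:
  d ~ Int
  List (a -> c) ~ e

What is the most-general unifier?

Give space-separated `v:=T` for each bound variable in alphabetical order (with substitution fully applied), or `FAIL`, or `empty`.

step 1: unify d ~ Int  [subst: {-} | 1 pending]
  bind d := Int
step 2: unify List (a -> c) ~ e  [subst: {d:=Int} | 0 pending]
  bind e := List (a -> c)

Answer: d:=Int e:=List (a -> c)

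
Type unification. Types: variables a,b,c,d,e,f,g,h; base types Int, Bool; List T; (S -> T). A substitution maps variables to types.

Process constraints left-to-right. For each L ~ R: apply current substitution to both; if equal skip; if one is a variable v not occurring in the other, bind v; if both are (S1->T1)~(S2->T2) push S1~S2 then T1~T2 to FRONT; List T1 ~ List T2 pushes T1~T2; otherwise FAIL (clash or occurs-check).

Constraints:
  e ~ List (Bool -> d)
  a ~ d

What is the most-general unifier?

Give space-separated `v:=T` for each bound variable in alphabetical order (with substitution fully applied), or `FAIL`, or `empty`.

Answer: a:=d e:=List (Bool -> d)

Derivation:
step 1: unify e ~ List (Bool -> d)  [subst: {-} | 1 pending]
  bind e := List (Bool -> d)
step 2: unify a ~ d  [subst: {e:=List (Bool -> d)} | 0 pending]
  bind a := d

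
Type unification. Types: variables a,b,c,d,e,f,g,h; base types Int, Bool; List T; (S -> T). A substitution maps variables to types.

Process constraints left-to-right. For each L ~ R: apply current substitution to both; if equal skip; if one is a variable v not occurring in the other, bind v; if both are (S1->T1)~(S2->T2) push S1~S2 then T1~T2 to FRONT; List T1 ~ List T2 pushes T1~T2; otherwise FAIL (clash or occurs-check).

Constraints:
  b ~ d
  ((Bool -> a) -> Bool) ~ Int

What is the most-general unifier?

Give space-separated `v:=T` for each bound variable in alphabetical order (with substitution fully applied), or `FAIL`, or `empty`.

Answer: FAIL

Derivation:
step 1: unify b ~ d  [subst: {-} | 1 pending]
  bind b := d
step 2: unify ((Bool -> a) -> Bool) ~ Int  [subst: {b:=d} | 0 pending]
  clash: ((Bool -> a) -> Bool) vs Int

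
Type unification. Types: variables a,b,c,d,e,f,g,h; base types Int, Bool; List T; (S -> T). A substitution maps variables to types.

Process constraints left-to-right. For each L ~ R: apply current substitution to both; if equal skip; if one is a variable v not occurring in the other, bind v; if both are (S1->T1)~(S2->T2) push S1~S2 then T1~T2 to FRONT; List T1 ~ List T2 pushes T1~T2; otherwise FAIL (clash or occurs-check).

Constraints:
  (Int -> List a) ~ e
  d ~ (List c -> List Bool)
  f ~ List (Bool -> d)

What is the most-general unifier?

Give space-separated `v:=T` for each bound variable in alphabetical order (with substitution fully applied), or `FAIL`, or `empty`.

step 1: unify (Int -> List a) ~ e  [subst: {-} | 2 pending]
  bind e := (Int -> List a)
step 2: unify d ~ (List c -> List Bool)  [subst: {e:=(Int -> List a)} | 1 pending]
  bind d := (List c -> List Bool)
step 3: unify f ~ List (Bool -> (List c -> List Bool))  [subst: {e:=(Int -> List a), d:=(List c -> List Bool)} | 0 pending]
  bind f := List (Bool -> (List c -> List Bool))

Answer: d:=(List c -> List Bool) e:=(Int -> List a) f:=List (Bool -> (List c -> List Bool))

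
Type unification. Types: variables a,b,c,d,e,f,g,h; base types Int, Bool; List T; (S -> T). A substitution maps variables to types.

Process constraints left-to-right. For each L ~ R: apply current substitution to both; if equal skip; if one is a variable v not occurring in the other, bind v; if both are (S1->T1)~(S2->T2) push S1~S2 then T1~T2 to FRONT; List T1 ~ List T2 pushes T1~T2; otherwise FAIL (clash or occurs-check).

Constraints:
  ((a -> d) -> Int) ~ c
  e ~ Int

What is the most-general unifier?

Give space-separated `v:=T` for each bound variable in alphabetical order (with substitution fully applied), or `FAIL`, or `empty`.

step 1: unify ((a -> d) -> Int) ~ c  [subst: {-} | 1 pending]
  bind c := ((a -> d) -> Int)
step 2: unify e ~ Int  [subst: {c:=((a -> d) -> Int)} | 0 pending]
  bind e := Int

Answer: c:=((a -> d) -> Int) e:=Int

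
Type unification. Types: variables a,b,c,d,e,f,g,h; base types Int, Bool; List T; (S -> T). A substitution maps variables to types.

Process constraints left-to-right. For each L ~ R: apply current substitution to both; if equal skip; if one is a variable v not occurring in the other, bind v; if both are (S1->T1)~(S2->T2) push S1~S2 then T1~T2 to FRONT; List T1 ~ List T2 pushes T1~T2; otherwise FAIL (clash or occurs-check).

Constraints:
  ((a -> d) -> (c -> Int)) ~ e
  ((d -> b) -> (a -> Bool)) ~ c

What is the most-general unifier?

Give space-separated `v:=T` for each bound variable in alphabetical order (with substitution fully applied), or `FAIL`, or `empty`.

Answer: c:=((d -> b) -> (a -> Bool)) e:=((a -> d) -> (((d -> b) -> (a -> Bool)) -> Int))

Derivation:
step 1: unify ((a -> d) -> (c -> Int)) ~ e  [subst: {-} | 1 pending]
  bind e := ((a -> d) -> (c -> Int))
step 2: unify ((d -> b) -> (a -> Bool)) ~ c  [subst: {e:=((a -> d) -> (c -> Int))} | 0 pending]
  bind c := ((d -> b) -> (a -> Bool))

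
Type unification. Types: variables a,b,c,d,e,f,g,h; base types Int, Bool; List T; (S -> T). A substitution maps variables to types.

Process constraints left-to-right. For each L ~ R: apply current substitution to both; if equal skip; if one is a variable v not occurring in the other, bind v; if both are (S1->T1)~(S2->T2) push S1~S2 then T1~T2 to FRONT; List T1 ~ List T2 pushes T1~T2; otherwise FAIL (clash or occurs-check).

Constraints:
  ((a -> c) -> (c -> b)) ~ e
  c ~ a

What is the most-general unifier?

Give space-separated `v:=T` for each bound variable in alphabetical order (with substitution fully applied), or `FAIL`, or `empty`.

step 1: unify ((a -> c) -> (c -> b)) ~ e  [subst: {-} | 1 pending]
  bind e := ((a -> c) -> (c -> b))
step 2: unify c ~ a  [subst: {e:=((a -> c) -> (c -> b))} | 0 pending]
  bind c := a

Answer: c:=a e:=((a -> a) -> (a -> b))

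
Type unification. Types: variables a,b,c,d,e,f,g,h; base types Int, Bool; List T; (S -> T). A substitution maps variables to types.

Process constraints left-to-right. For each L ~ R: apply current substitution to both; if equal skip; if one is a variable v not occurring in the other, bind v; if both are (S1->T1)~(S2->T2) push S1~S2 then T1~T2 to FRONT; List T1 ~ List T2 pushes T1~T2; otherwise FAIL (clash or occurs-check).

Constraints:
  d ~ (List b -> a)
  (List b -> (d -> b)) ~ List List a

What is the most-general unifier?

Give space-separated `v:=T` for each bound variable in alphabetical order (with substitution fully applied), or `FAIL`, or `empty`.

Answer: FAIL

Derivation:
step 1: unify d ~ (List b -> a)  [subst: {-} | 1 pending]
  bind d := (List b -> a)
step 2: unify (List b -> ((List b -> a) -> b)) ~ List List a  [subst: {d:=(List b -> a)} | 0 pending]
  clash: (List b -> ((List b -> a) -> b)) vs List List a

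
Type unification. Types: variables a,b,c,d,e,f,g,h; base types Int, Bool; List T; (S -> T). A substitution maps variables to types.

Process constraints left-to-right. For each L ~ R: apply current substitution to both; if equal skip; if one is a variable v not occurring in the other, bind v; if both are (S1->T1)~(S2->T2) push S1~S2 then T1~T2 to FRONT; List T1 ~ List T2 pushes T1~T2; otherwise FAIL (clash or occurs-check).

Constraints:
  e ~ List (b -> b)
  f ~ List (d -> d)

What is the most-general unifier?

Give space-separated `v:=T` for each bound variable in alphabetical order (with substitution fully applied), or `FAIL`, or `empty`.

step 1: unify e ~ List (b -> b)  [subst: {-} | 1 pending]
  bind e := List (b -> b)
step 2: unify f ~ List (d -> d)  [subst: {e:=List (b -> b)} | 0 pending]
  bind f := List (d -> d)

Answer: e:=List (b -> b) f:=List (d -> d)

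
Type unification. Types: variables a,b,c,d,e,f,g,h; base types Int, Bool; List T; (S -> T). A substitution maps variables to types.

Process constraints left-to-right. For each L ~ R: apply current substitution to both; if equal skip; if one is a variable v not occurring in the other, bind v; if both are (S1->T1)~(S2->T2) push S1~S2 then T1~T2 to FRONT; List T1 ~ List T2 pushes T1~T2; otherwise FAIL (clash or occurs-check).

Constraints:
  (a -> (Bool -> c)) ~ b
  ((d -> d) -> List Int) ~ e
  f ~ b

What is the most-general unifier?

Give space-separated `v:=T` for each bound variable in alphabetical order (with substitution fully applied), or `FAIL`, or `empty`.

Answer: b:=(a -> (Bool -> c)) e:=((d -> d) -> List Int) f:=(a -> (Bool -> c))

Derivation:
step 1: unify (a -> (Bool -> c)) ~ b  [subst: {-} | 2 pending]
  bind b := (a -> (Bool -> c))
step 2: unify ((d -> d) -> List Int) ~ e  [subst: {b:=(a -> (Bool -> c))} | 1 pending]
  bind e := ((d -> d) -> List Int)
step 3: unify f ~ (a -> (Bool -> c))  [subst: {b:=(a -> (Bool -> c)), e:=((d -> d) -> List Int)} | 0 pending]
  bind f := (a -> (Bool -> c))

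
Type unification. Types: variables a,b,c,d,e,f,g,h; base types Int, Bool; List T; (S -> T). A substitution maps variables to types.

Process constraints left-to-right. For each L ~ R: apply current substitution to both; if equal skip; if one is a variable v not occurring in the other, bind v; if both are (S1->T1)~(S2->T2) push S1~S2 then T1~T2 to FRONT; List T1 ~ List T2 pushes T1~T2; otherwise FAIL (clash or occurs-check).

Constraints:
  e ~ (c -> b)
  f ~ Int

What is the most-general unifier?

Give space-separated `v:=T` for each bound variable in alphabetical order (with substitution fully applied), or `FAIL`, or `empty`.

step 1: unify e ~ (c -> b)  [subst: {-} | 1 pending]
  bind e := (c -> b)
step 2: unify f ~ Int  [subst: {e:=(c -> b)} | 0 pending]
  bind f := Int

Answer: e:=(c -> b) f:=Int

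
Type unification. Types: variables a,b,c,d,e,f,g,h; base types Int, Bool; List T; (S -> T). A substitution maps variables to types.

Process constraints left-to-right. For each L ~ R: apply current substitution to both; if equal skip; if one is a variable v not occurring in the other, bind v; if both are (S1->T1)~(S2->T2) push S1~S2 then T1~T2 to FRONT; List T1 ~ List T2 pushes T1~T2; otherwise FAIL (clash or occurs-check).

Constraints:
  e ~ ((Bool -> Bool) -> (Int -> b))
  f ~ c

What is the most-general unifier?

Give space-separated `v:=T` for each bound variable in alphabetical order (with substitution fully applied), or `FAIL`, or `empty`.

step 1: unify e ~ ((Bool -> Bool) -> (Int -> b))  [subst: {-} | 1 pending]
  bind e := ((Bool -> Bool) -> (Int -> b))
step 2: unify f ~ c  [subst: {e:=((Bool -> Bool) -> (Int -> b))} | 0 pending]
  bind f := c

Answer: e:=((Bool -> Bool) -> (Int -> b)) f:=c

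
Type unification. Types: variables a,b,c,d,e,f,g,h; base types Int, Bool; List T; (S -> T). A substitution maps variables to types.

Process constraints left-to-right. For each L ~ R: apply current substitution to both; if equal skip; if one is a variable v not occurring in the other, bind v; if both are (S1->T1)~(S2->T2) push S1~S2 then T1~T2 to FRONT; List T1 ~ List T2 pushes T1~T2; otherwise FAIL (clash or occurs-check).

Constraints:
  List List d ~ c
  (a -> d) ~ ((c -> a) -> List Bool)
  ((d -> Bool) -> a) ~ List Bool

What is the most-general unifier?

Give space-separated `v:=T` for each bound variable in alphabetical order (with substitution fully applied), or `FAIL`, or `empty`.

step 1: unify List List d ~ c  [subst: {-} | 2 pending]
  bind c := List List d
step 2: unify (a -> d) ~ ((List List d -> a) -> List Bool)  [subst: {c:=List List d} | 1 pending]
  -> decompose arrow: push a~(List List d -> a), d~List Bool
step 3: unify a ~ (List List d -> a)  [subst: {c:=List List d} | 2 pending]
  occurs-check fail: a in (List List d -> a)

Answer: FAIL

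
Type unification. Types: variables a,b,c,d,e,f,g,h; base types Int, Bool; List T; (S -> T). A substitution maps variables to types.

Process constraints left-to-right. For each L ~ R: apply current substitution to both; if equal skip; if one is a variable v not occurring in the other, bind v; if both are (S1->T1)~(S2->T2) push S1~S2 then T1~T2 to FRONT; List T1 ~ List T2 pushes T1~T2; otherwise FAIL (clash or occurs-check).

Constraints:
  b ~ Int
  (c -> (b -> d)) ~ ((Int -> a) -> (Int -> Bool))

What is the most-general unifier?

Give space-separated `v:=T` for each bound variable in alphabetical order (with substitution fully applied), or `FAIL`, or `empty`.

Answer: b:=Int c:=(Int -> a) d:=Bool

Derivation:
step 1: unify b ~ Int  [subst: {-} | 1 pending]
  bind b := Int
step 2: unify (c -> (Int -> d)) ~ ((Int -> a) -> (Int -> Bool))  [subst: {b:=Int} | 0 pending]
  -> decompose arrow: push c~(Int -> a), (Int -> d)~(Int -> Bool)
step 3: unify c ~ (Int -> a)  [subst: {b:=Int} | 1 pending]
  bind c := (Int -> a)
step 4: unify (Int -> d) ~ (Int -> Bool)  [subst: {b:=Int, c:=(Int -> a)} | 0 pending]
  -> decompose arrow: push Int~Int, d~Bool
step 5: unify Int ~ Int  [subst: {b:=Int, c:=(Int -> a)} | 1 pending]
  -> identical, skip
step 6: unify d ~ Bool  [subst: {b:=Int, c:=(Int -> a)} | 0 pending]
  bind d := Bool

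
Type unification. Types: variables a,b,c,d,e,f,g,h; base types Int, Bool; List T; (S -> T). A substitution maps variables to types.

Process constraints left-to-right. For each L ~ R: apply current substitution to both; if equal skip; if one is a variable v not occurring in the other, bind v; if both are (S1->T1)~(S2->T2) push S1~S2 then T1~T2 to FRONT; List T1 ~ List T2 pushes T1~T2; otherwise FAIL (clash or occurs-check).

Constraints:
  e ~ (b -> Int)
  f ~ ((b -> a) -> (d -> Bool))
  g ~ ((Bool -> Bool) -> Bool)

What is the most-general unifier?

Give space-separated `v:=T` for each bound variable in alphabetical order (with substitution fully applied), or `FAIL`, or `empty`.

step 1: unify e ~ (b -> Int)  [subst: {-} | 2 pending]
  bind e := (b -> Int)
step 2: unify f ~ ((b -> a) -> (d -> Bool))  [subst: {e:=(b -> Int)} | 1 pending]
  bind f := ((b -> a) -> (d -> Bool))
step 3: unify g ~ ((Bool -> Bool) -> Bool)  [subst: {e:=(b -> Int), f:=((b -> a) -> (d -> Bool))} | 0 pending]
  bind g := ((Bool -> Bool) -> Bool)

Answer: e:=(b -> Int) f:=((b -> a) -> (d -> Bool)) g:=((Bool -> Bool) -> Bool)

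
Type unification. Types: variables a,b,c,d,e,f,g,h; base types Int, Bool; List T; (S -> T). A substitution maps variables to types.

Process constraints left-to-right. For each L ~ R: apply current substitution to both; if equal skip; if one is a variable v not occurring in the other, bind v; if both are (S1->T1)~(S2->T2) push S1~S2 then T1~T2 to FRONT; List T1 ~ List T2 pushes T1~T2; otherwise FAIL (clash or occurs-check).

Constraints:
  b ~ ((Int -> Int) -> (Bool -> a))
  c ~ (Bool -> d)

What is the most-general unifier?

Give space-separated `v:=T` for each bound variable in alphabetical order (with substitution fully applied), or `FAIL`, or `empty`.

Answer: b:=((Int -> Int) -> (Bool -> a)) c:=(Bool -> d)

Derivation:
step 1: unify b ~ ((Int -> Int) -> (Bool -> a))  [subst: {-} | 1 pending]
  bind b := ((Int -> Int) -> (Bool -> a))
step 2: unify c ~ (Bool -> d)  [subst: {b:=((Int -> Int) -> (Bool -> a))} | 0 pending]
  bind c := (Bool -> d)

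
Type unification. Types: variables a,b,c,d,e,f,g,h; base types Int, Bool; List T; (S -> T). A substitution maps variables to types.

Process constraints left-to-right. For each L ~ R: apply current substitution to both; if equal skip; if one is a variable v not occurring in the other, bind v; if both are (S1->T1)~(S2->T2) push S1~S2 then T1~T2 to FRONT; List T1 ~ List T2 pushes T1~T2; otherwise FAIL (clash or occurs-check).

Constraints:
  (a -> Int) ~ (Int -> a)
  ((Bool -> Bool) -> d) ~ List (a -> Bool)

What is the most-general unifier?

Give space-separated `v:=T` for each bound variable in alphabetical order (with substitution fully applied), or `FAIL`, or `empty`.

step 1: unify (a -> Int) ~ (Int -> a)  [subst: {-} | 1 pending]
  -> decompose arrow: push a~Int, Int~a
step 2: unify a ~ Int  [subst: {-} | 2 pending]
  bind a := Int
step 3: unify Int ~ Int  [subst: {a:=Int} | 1 pending]
  -> identical, skip
step 4: unify ((Bool -> Bool) -> d) ~ List (Int -> Bool)  [subst: {a:=Int} | 0 pending]
  clash: ((Bool -> Bool) -> d) vs List (Int -> Bool)

Answer: FAIL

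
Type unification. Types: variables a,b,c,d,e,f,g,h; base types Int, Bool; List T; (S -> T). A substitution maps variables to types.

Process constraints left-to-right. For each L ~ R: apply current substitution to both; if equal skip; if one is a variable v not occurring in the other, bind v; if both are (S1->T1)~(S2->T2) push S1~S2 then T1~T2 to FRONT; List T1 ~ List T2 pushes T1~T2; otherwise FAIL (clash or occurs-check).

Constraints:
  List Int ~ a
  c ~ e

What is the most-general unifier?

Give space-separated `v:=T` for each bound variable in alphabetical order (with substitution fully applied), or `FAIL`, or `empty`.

Answer: a:=List Int c:=e

Derivation:
step 1: unify List Int ~ a  [subst: {-} | 1 pending]
  bind a := List Int
step 2: unify c ~ e  [subst: {a:=List Int} | 0 pending]
  bind c := e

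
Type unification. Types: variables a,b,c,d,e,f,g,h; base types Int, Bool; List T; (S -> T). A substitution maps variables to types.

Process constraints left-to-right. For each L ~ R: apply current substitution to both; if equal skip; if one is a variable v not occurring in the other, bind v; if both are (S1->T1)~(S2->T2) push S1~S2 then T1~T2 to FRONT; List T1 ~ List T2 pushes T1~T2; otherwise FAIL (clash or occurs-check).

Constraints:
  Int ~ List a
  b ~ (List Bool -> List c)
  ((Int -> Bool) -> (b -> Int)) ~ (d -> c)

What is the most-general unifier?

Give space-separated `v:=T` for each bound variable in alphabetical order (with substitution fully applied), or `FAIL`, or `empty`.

step 1: unify Int ~ List a  [subst: {-} | 2 pending]
  clash: Int vs List a

Answer: FAIL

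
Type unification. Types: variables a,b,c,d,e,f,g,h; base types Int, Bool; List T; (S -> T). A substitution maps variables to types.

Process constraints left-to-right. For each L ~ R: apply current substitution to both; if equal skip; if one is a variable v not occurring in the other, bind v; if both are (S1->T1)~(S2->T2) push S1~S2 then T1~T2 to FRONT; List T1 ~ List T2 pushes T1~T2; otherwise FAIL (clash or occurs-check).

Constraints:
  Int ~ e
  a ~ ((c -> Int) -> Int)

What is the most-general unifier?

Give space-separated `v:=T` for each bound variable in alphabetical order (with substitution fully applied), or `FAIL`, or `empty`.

step 1: unify Int ~ e  [subst: {-} | 1 pending]
  bind e := Int
step 2: unify a ~ ((c -> Int) -> Int)  [subst: {e:=Int} | 0 pending]
  bind a := ((c -> Int) -> Int)

Answer: a:=((c -> Int) -> Int) e:=Int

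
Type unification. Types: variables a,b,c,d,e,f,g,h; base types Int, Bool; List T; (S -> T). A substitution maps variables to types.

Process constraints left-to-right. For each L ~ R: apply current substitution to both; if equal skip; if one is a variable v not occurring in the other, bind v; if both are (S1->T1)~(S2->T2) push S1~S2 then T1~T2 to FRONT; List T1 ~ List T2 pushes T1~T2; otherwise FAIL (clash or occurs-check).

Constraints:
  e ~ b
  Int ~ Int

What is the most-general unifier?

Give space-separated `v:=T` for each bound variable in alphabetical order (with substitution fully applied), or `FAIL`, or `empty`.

Answer: e:=b

Derivation:
step 1: unify e ~ b  [subst: {-} | 1 pending]
  bind e := b
step 2: unify Int ~ Int  [subst: {e:=b} | 0 pending]
  -> identical, skip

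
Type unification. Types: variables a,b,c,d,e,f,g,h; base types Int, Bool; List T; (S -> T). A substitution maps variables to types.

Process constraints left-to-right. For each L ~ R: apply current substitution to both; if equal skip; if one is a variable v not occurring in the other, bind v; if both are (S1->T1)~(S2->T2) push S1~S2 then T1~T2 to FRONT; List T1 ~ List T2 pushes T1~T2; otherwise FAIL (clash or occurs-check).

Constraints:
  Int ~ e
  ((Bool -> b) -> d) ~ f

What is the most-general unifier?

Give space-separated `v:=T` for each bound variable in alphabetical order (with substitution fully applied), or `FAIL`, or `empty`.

Answer: e:=Int f:=((Bool -> b) -> d)

Derivation:
step 1: unify Int ~ e  [subst: {-} | 1 pending]
  bind e := Int
step 2: unify ((Bool -> b) -> d) ~ f  [subst: {e:=Int} | 0 pending]
  bind f := ((Bool -> b) -> d)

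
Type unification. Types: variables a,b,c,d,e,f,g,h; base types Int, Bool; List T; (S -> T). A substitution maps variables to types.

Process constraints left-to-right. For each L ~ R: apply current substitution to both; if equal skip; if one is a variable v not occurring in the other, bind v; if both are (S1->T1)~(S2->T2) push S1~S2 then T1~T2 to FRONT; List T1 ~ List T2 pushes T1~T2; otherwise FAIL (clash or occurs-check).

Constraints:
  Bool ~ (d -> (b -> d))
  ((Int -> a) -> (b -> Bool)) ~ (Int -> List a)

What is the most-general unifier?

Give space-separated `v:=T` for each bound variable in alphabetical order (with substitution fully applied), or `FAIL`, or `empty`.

Answer: FAIL

Derivation:
step 1: unify Bool ~ (d -> (b -> d))  [subst: {-} | 1 pending]
  clash: Bool vs (d -> (b -> d))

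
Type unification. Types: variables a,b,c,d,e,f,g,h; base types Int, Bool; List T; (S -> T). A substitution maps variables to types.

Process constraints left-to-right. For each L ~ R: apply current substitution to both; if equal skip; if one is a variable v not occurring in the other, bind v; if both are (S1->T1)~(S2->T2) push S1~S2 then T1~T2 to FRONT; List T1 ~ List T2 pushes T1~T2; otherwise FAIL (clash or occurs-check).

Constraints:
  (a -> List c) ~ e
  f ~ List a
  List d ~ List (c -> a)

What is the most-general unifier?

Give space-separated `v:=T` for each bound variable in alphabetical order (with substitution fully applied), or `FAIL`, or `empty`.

Answer: d:=(c -> a) e:=(a -> List c) f:=List a

Derivation:
step 1: unify (a -> List c) ~ e  [subst: {-} | 2 pending]
  bind e := (a -> List c)
step 2: unify f ~ List a  [subst: {e:=(a -> List c)} | 1 pending]
  bind f := List a
step 3: unify List d ~ List (c -> a)  [subst: {e:=(a -> List c), f:=List a} | 0 pending]
  -> decompose List: push d~(c -> a)
step 4: unify d ~ (c -> a)  [subst: {e:=(a -> List c), f:=List a} | 0 pending]
  bind d := (c -> a)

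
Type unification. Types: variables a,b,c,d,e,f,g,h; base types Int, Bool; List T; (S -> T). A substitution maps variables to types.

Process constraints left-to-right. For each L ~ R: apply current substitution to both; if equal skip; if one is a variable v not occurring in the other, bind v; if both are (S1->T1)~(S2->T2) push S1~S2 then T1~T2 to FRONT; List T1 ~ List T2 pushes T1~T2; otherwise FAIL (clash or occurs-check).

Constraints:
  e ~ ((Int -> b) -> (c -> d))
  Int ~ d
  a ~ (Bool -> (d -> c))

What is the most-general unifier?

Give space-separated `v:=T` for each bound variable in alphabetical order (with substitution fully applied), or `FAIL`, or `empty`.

step 1: unify e ~ ((Int -> b) -> (c -> d))  [subst: {-} | 2 pending]
  bind e := ((Int -> b) -> (c -> d))
step 2: unify Int ~ d  [subst: {e:=((Int -> b) -> (c -> d))} | 1 pending]
  bind d := Int
step 3: unify a ~ (Bool -> (Int -> c))  [subst: {e:=((Int -> b) -> (c -> d)), d:=Int} | 0 pending]
  bind a := (Bool -> (Int -> c))

Answer: a:=(Bool -> (Int -> c)) d:=Int e:=((Int -> b) -> (c -> Int))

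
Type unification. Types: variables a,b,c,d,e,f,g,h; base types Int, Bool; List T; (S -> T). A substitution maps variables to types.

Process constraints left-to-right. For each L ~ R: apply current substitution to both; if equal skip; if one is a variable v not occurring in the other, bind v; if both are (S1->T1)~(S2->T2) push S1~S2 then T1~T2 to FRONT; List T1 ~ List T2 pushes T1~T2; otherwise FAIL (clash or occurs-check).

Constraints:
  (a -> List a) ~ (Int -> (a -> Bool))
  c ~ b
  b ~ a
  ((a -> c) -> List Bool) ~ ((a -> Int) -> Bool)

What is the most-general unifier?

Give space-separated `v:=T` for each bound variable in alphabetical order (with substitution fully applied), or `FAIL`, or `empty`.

step 1: unify (a -> List a) ~ (Int -> (a -> Bool))  [subst: {-} | 3 pending]
  -> decompose arrow: push a~Int, List a~(a -> Bool)
step 2: unify a ~ Int  [subst: {-} | 4 pending]
  bind a := Int
step 3: unify List Int ~ (Int -> Bool)  [subst: {a:=Int} | 3 pending]
  clash: List Int vs (Int -> Bool)

Answer: FAIL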